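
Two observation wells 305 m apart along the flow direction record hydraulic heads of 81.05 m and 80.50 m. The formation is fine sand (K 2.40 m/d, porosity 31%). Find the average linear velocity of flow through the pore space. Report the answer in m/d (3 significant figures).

0.0140 m/d

Hydraulic gradient i = (81.05 − 80.50) / 305 = 0.55 / 305 = 0.001803
Darcy flux q = K·i = 2.40 × 0.001803 = 0.004328 m/d
v = Ki/n = 2.40·0.001803/0.31 = 0.01396 m/d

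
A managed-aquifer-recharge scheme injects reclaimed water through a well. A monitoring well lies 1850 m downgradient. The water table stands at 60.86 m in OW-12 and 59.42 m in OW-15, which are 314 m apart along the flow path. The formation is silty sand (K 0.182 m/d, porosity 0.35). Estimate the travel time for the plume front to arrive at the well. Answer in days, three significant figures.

776000 days

Hydraulic gradient i = (60.86 − 59.42) / 314 = 1.44 / 314 = 0.004586
q = Ki = 0.182 × 0.004586 = 8.346e-4 m/d
Average linear velocity = 8.346e-4 / 0.35 = 0.002385 m/d
t = L / v = 1850 / 0.002385 = 775800 d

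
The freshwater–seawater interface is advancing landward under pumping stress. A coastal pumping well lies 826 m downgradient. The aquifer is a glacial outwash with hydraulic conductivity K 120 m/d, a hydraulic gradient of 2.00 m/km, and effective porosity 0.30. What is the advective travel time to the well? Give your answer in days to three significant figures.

1030 days

Darcy flux q = K·i = 120 × 0.0020 = 0.2400 m/d
Average linear velocity = 0.2400 / 0.30 = 0.8000 m/d
t = L / v = 826 / 0.8000 = 1033 d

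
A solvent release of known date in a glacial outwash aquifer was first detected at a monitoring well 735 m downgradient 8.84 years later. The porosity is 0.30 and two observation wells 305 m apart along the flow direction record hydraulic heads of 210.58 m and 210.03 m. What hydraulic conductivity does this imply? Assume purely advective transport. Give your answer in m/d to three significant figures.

Hydraulic gradient i = (210.58 − 210.03) / 305 = 0.55 / 305 = 0.001803
t = 8.84 years = 3227 d
v = L / t = 735 / 3227 = 0.2278 m/d
K = v · n / i = 0.2278 × 0.30 / 0.001803 = 37.9 m/d

37.9 m/d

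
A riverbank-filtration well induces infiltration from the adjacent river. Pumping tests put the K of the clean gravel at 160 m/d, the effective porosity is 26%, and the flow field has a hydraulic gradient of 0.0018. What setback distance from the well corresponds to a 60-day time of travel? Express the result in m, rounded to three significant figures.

66.5 m

Specific discharge q = 160 × 0.0018 = 0.2880 m/d
Seepage velocity v = q / n = 0.2880 / 0.26 = 1.108 m/d
L = v × T = 1.108 × 60 = 66.46 m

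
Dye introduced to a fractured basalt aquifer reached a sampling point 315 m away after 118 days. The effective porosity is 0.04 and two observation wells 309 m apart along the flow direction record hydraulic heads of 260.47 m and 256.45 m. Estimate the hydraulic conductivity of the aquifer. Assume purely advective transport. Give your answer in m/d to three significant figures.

Hydraulic gradient i = (260.47 − 256.45) / 309 = 4.02 / 309 = 0.01301
v = L / t = 315 / 118 = 2.669 m/d
K = v · n / i = 2.669 × 0.04 / 0.01301 = 8.21 m/d

8.21 m/d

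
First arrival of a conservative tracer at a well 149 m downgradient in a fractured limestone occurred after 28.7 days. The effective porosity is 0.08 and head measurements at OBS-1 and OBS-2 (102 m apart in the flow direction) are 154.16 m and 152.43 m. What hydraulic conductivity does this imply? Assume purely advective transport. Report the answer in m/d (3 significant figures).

24.5 m/d

Hydraulic gradient i = (154.16 − 152.43) / 102 = 1.73 / 102 = 0.01696
v = L / t = 149 / 28.7 = 5.192 m/d
K = v · n / i = 5.192 × 0.08 / 0.01696 = 24.5 m/d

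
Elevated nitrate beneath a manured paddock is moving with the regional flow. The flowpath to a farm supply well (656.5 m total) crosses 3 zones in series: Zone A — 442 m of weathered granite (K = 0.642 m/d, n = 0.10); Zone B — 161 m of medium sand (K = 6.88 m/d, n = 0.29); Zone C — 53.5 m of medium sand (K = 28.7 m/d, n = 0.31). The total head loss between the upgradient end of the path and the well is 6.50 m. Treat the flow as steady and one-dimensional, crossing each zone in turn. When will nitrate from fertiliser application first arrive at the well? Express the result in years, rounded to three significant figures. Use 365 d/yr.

Steady 1-D flow in series ⇒ the Darcy flux q is identical in every zone and the zone head losses add (resistances L/K in series).
Σ(L/K) = 442/0.642 + 161/6.88 + 53.5/28.7 = 688.5 + 23.40 + 1.864 = 713.7 d
q = ΔH / Σ(L/K) = 6.50 / 713.7 = 0.009107 m/d (same in every zone)
Zone A: v = q/n = 0.009107/0.10 = 0.09107 m/d → t_A = 442/0.09107 = 4853 d
Zone B: v = q/n = 0.009107/0.29 = 0.03140 m/d → t_B = 161/0.03140 = 5127 d
Zone C: v = q/n = 0.009107/0.31 = 0.02938 m/d → t_C = 53.5/0.02938 = 1821 d
Total t = 4853 + 5127 + 1821 = 11800 d
   = 11800 / 365 = 32.3 yr

32.3 years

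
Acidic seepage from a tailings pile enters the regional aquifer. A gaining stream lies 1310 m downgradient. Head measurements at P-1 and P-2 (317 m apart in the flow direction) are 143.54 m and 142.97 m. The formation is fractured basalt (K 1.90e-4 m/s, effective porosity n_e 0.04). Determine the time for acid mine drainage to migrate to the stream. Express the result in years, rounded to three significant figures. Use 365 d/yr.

Hydraulic gradient i = (143.54 − 142.97) / 317 = 0.57 / 317 = 0.001798
K = 1.90e-4 m/s × 86400 s/d = 16.42 m/d
Specific discharge q = 16.42 × 0.001798 = 0.02952 m/d
Average linear velocity = 0.02952 / 0.04 = 0.7379 m/d
t = L / v = 1310 / 0.7379 = 1775 d
   = 1775 / 365 = 4.86 yr

4.86 years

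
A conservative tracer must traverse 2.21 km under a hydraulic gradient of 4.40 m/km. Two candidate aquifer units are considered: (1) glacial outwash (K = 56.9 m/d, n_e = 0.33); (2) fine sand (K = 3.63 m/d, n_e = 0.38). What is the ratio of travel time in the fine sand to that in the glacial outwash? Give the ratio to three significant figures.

Unit 1 (glacial outwash): v = 56.9×0.0044/0.33 = 0.7587 m/d, t = 2210/0.7587 = 2913 d
Unit 2 (fine sand): v = 3.63×0.0044/0.38 = 0.04203 m/d, t = 2210/0.04203 = 52580 d
t(fine sand) / t(glacial outwash) = 52580/2913 = 18.0

18.0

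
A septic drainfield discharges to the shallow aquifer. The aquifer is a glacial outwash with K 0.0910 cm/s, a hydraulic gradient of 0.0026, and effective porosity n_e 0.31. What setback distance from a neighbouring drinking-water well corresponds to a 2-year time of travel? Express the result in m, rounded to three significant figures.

481 m

K = 0.0910 cm/s × 864 = 78.62 m/d
q = Ki = 78.62 × 0.0026 = 0.2044 m/d
Seepage velocity v = q / n = 0.2044 / 0.31 = 0.6594 m/d
T = 2 yr × 365 = 730 d
L = v × T = 0.6594 × 730 = 481.4 m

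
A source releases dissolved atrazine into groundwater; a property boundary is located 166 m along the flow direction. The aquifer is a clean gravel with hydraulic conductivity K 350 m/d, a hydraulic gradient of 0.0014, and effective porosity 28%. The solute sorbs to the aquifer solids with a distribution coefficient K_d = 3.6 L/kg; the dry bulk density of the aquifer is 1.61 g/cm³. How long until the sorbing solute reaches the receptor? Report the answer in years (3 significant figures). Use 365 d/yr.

5.64 years

Darcy flux q = K·i = 350 × 0.0014 = 0.4900 m/d
Average linear velocity = 0.4900 / 0.28 = 1.750 m/d
Retardation R = 1 + ρ_b·K_d/n = 1 + 1.61×3.6/0.28 = 21.70
Contaminant velocity v_c = v/R = 1.750/21.70 = 0.08065 m/d
t = L/v_c = 166/0.08065 = 2058 d
   = 2058/365 = 5.64 yr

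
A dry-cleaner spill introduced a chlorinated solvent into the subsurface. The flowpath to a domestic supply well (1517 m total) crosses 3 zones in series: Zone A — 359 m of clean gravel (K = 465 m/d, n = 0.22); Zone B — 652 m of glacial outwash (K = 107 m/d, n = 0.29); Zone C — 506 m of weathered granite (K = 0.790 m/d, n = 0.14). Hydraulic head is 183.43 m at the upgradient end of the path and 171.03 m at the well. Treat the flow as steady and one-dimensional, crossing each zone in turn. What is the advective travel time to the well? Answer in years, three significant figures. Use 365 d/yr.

Total head drop ΔH = 183.43 − 171.03 = 12.40 m
Continuity: the same q passes through each zone, so ΔH = q·Σ(L_j/K_j) — the zones act as resistances in series.
Σ(L/K) = 359/465 + 652/107 + 506/0.790 = 0.7720 + 6.093 + 640.5 = 647.4 d
q = ΔH / Σ(L/K) = 12.40 / 647.4 = 0.01915 m/d (same in every zone)
Zone A: v = q/n = 0.01915/0.22 = 0.08707 m/d → t_A = 359/0.08707 = 4123 d
Zone B: v = q/n = 0.01915/0.29 = 0.06605 m/d → t_B = 652/0.06605 = 9871 d
Zone C: v = q/n = 0.01915/0.14 = 0.1368 m/d → t_C = 506/0.1368 = 3698 d
Total t = 4123 + 9871 + 3698 = 17690 d
   = 17690 / 365 = 48.5 yr

48.5 years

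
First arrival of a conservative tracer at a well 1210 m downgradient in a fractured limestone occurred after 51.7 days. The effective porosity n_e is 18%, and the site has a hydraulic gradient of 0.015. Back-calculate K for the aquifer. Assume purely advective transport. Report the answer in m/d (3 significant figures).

v = L / t = 1210 / 51.7 = 23.40 m/d
K = v · n / i = 23.40 × 0.18 / 0.015 = 281 m/d

281 m/d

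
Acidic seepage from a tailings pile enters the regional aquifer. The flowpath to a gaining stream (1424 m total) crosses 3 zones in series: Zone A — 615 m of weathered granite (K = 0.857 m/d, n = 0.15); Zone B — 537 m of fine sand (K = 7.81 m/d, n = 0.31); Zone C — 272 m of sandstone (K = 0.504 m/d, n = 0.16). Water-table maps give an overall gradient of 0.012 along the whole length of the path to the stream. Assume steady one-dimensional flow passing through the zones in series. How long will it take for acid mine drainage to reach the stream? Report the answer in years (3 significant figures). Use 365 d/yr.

Continuity: the same q passes through each zone, so ΔH = q·Σ(L_j/K_j) — the zones act as resistances in series.
Σ(L/K) = 615/0.857 + 537/7.81 + 272/0.504 = 717.6 + 68.76 + 539.7 = 1326 d
K_eq = L_total / Σ(L/K) = 1424 / 1326 = 1.074 m/d
q = K_eq · i = 1.074 × 0.012 = 0.01289 m/d (same in every zone)
Zone A: v = q/n = 0.01289/0.15 = 0.08591 m/d → t_A = 615/0.08591 = 7159 d
Zone B: v = q/n = 0.01289/0.31 = 0.04157 m/d → t_B = 537/0.04157 = 12920 d
Zone C: v = q/n = 0.01289/0.16 = 0.08054 m/d → t_C = 272/0.08054 = 3377 d
Total t = 7159 + 12920 + 3377 = 23450 d
   = 23450 / 365 = 64.3 yr

64.3 years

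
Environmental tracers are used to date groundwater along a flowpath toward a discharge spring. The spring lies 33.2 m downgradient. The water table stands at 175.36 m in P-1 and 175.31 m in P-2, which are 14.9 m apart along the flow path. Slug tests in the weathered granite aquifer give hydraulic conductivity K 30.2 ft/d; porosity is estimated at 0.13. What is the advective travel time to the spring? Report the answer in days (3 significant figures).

140 days

Hydraulic gradient i = (175.36 − 175.31) / 14.9 = 0.05 / 14.9 = 0.003356
K = 30.2 ft/d × 0.3048 = 9.205 m/d
Darcy flux q = K·i = 9.205 × 0.003356 = 0.03089 m/d
Seepage velocity v = q / n = 0.03089 / 0.13 = 0.2376 m/d
t = L / v = 33.2 / 0.2376 = 139.7 d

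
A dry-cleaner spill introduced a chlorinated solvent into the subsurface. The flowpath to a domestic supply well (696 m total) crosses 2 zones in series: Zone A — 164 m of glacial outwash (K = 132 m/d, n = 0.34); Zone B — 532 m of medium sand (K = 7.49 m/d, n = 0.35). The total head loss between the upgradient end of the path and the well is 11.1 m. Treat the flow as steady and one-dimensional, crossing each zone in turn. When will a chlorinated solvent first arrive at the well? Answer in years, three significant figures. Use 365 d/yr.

Continuity: the same q passes through each zone, so ΔH = q·Σ(L_j/K_j) — the zones act as resistances in series.
Σ(L/K) = 164/132 + 532/7.49 = 1.242 + 71.03 = 72.27 d
q = ΔH / Σ(L/K) = 11.1 / 72.27 = 0.1536 m/d (same in every zone)
Zone A: v = q/n = 0.1536/0.34 = 0.4517 m/d → t_A = 164/0.4517 = 363.0 d
Zone B: v = q/n = 0.1536/0.35 = 0.4388 m/d → t_B = 532/0.4388 = 1212 d
Total t = 363.0 + 1212 = 1575 d
   = 1575 / 365 = 4.32 yr

4.32 years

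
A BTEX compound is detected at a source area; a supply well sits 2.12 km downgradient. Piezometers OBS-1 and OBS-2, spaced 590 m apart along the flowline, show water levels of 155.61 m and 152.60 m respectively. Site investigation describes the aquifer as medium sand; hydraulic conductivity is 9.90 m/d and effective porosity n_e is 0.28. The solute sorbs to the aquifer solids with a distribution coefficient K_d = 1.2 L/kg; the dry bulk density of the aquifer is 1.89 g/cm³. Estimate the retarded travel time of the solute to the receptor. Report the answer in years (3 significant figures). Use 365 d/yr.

293 years

Hydraulic gradient i = (155.61 − 152.60) / 590 = 3.01 / 590 = 0.005102
q = Ki = 9.90 × 0.005102 = 0.05051 m/d
v_s = q/n_e = 0.05051/0.28 = 0.1804 m/d
Retardation R = 1 + ρ_b·K_d/n = 1 + 1.89×1.2/0.28 = 9.100
Contaminant velocity v_c = v/R = 0.1804/9.100 = 0.01982 m/d
L = 2.12 km = 2120 m
t = L/v_c = 2120/0.01982 = 107000 d
   = 107000/365 = 293 yr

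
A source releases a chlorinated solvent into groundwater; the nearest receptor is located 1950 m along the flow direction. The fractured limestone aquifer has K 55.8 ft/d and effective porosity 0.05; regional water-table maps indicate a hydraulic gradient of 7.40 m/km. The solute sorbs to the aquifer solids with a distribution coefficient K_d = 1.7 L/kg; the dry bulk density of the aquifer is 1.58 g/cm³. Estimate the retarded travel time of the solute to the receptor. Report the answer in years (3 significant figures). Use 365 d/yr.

116 years

K = 55.8 ft/d × 0.3048 = 17.01 m/d
Darcy flux q = K·i = 17.01 × 0.0074 = 0.1259 m/d
v = Ki/n = 17.01·0.0074/0.05 = 2.517 m/d
Retardation R = 1 + ρ_b·K_d/n = 1 + 1.58×1.7/0.05 = 54.72
Contaminant velocity v_c = v/R = 2.517/54.72 = 0.04600 m/d
t = L/v_c = 1950/0.04600 = 42390 d
   = 42390/365 = 116 yr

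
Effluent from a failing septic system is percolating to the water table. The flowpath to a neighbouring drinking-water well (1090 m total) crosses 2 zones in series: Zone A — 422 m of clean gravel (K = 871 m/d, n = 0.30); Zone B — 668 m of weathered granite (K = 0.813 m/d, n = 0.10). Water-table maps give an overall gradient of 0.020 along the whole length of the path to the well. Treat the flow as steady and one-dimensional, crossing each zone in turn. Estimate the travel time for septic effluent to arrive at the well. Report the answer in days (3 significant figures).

7290 days

Steady 1-D flow in series ⇒ the Darcy flux q is identical in every zone and the zone head losses add (resistances L/K in series).
Σ(L/K) = 422/871 + 668/0.813 = 0.4845 + 821.6 = 822.1 d
K_eq = L_total / Σ(L/K) = 1090 / 822.1 = 1.326 m/d
q = K_eq · i = 1.326 × 0.020 = 0.02652 m/d (same in every zone)
Zone A: v = q/n = 0.02652/0.30 = 0.08839 m/d → t_A = 422/0.08839 = 4774 d
Zone B: v = q/n = 0.02652/0.10 = 0.2652 m/d → t_B = 668/0.2652 = 2519 d
Total t = 4774 + 2519 = 7294 d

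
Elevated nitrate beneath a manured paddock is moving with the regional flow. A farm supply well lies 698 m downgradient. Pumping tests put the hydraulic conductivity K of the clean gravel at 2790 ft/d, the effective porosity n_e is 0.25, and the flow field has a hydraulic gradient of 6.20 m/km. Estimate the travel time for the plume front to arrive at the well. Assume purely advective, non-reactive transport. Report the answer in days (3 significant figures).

K = 2790 ft/d × 0.3048 = 850.4 m/d
Darcy flux q = K·i = 850.4 × 0.0062 = 5.272 m/d
Seepage velocity v = q / n = 5.272 / 0.25 = 21.09 m/d
t = L / v = 698 / 21.09 = 33.10 d

33.1 days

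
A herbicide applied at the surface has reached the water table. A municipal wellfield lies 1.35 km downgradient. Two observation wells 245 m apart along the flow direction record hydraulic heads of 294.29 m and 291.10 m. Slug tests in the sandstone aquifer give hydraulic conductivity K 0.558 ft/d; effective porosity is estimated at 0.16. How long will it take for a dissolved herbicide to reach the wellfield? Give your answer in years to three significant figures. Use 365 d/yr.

267 years

Hydraulic gradient i = (294.29 − 291.10) / 245 = 3.19 / 245 = 0.01302
K = 0.558 ft/d × 0.3048 = 0.1701 m/d
Darcy flux q = K·i = 0.1701 × 0.01302 = 0.002214 m/d
v_s = q/n_e = 0.002214/0.16 = 0.01384 m/d
L = 1.35 km = 1350 m
t = L / v = 1350 / 0.01384 = 97540 d
   = 97540 / 365 = 267 yr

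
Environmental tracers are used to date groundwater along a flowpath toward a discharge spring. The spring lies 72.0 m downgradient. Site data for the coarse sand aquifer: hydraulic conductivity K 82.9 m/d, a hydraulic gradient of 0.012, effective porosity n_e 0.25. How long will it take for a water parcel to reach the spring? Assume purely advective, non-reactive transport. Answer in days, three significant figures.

18.1 days

Specific discharge q = 82.9 × 0.012 = 0.9948 m/d
Average linear velocity = 0.9948 / 0.25 = 3.979 m/d
t = L / v = 72.0 / 3.979 = 18.09 d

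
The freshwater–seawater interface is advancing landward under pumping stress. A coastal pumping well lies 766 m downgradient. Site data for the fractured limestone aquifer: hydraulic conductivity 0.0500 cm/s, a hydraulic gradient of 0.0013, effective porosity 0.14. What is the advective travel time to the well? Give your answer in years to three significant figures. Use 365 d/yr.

K = 0.0500 cm/s × 864 = 43.20 m/d
q = Ki = 43.20 × 0.0013 = 0.05616 m/d
v_s = q/n_e = 0.05616/0.14 = 0.4011 m/d
t = L / v = 766 / 0.4011 = 1910 d
   = 1910 / 365 = 5.23 yr

5.23 years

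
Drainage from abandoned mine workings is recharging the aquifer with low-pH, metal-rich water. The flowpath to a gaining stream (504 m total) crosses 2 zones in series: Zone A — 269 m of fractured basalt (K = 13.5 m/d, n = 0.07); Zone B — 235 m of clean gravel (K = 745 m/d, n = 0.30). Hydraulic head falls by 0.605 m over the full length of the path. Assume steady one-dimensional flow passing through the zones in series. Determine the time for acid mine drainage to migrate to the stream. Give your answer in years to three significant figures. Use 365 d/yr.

Continuity: the same q passes through each zone, so ΔH = q·Σ(L_j/K_j) — the zones act as resistances in series.
Σ(L/K) = 269/13.5 + 235/745 = 19.93 + 0.3154 = 20.24 d
q = ΔH / Σ(L/K) = 0.605 / 20.24 = 0.02989 m/d (same in every zone)
Zone A: v = q/n = 0.02989/0.07 = 0.4270 m/d → t_A = 269/0.4270 = 630.0 d
Zone B: v = q/n = 0.02989/0.30 = 0.09963 m/d → t_B = 235/0.09963 = 2359 d
Total t = 630.0 + 2359 = 2989 d
   = 2989 / 365 = 8.19 yr

8.19 years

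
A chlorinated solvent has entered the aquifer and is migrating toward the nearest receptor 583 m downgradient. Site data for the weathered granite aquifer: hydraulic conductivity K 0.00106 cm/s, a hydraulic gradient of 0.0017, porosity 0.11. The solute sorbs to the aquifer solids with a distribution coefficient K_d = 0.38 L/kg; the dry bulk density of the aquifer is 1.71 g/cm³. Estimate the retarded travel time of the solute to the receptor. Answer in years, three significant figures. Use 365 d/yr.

K = 0.00106 cm/s × 864 = 0.9158 m/d
q = Ki = 0.9158 × 0.0017 = 0.001557 m/d
Seepage velocity v = q / n = 0.001557 / 0.11 = 0.01415 m/d
Retardation R = 1 + ρ_b·K_d/n = 1 + 1.71×0.38/0.11 = 6.907
Contaminant velocity v_c = v/R = 0.01415/6.907 = 0.002049 m/d
t = L/v_c = 583/0.002049 = 284500 d
   = 284500/365 = 779 yr

779 years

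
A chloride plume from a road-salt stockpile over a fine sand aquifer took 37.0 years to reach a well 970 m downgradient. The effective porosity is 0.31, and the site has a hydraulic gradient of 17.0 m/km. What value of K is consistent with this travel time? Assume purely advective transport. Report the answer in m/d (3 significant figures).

1.31 m/d

t = 37.0 years = 13510 d
v = L / t = 970 / 13510 = 0.07183 m/d
K = v · n / i = 0.07183 × 0.31 / 0.017 = 1.31 m/d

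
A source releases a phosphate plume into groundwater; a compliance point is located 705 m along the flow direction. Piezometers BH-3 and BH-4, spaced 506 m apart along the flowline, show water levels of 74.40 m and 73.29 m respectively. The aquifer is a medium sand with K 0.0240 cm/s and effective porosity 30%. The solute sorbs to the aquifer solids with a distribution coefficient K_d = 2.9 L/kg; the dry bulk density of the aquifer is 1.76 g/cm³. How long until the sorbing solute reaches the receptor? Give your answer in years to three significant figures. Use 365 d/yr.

Hydraulic gradient i = (74.40 − 73.29) / 506 = 1.11 / 506 = 0.002194
K = 0.0240 cm/s × 864 = 20.74 m/d
Darcy flux q = K·i = 20.74 × 0.002194 = 0.04549 m/d
Average linear velocity = 0.04549 / 0.30 = 0.1516 m/d
Retardation R = 1 + ρ_b·K_d/n = 1 + 1.76×2.9/0.30 = 18.01
Contaminant velocity v_c = v/R = 0.1516/18.01 = 0.008417 m/d
t = L/v_c = 705/0.008417 = 83750 d
   = 83750/365 = 229 yr

229 years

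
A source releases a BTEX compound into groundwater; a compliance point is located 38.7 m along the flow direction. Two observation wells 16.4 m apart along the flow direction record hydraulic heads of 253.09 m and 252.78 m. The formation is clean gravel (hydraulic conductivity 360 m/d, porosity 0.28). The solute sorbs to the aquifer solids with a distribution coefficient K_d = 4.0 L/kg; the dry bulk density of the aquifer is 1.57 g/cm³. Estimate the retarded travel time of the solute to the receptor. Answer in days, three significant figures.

Hydraulic gradient i = (253.09 − 252.78) / 16.4 = 0.31 / 16.4 = 0.01890
q = Ki = 360 × 0.01890 = 6.805 m/d
v = Ki/n = 360·0.01890/0.28 = 24.30 m/d
Retardation R = 1 + ρ_b·K_d/n = 1 + 1.57×4.0/0.28 = 23.43
Contaminant velocity v_c = v/R = 24.30/23.43 = 1.037 m/d
t = L/v_c = 38.7/1.037 = 37.31 d

37.3 days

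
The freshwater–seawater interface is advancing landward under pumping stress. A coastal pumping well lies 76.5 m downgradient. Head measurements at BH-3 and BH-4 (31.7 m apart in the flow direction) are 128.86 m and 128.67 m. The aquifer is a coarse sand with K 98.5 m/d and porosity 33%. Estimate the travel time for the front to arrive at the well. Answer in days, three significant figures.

42.8 days

Hydraulic gradient i = (128.86 − 128.67) / 31.7 = 0.19 / 31.7 = 0.005994
Darcy flux q = K·i = 98.5 × 0.005994 = 0.5904 m/d
Seepage velocity v = q / n = 0.5904 / 0.33 = 1.789 m/d
t = L / v = 76.5 / 1.789 = 42.76 d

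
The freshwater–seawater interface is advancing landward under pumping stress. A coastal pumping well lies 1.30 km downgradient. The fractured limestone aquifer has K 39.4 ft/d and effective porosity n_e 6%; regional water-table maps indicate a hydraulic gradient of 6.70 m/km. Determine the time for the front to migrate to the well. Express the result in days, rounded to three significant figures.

K = 39.4 ft/d × 0.3048 = 12.01 m/d
q = Ki = 12.01 × 0.0067 = 0.08046 m/d
v = Ki/n = 12.01·0.0067/0.06 = 1.341 m/d
L = 1.30 km = 1300 m
t = L / v = 1300 / 1.341 = 969.4 d

969 days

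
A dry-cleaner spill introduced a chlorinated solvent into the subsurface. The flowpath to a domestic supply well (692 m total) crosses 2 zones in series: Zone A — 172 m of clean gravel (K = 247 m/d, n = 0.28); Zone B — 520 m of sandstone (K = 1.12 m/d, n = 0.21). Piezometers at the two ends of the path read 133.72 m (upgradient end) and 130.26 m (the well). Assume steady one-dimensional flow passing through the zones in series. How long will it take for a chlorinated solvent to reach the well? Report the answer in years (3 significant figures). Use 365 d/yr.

Total head drop ΔH = 133.72 − 130.26 = 3.46 m
Steady 1-D flow in series ⇒ the Darcy flux q is identical in every zone and the zone head losses add (resistances L/K in series).
Σ(L/K) = 172/247 + 520/1.12 = 0.6964 + 464.3 = 465.0 d
q = ΔH / Σ(L/K) = 3.46 / 465.0 = 0.007441 m/d (same in every zone)
Zone A: v = q/n = 0.007441/0.28 = 0.02658 m/d → t_A = 172/0.02658 = 6472 d
Zone B: v = q/n = 0.007441/0.21 = 0.03543 m/d → t_B = 520/0.03543 = 14680 d
Total t = 6472 + 14680 = 21150 d
   = 21150 / 365 = 57.9 yr

57.9 years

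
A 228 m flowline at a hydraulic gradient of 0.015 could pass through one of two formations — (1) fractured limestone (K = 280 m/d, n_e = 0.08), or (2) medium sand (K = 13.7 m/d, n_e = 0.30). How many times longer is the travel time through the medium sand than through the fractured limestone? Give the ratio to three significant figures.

76.6

Unit 1 (fractured limestone): v = 280×0.015/0.08 = 52.50 m/d, t = 228/52.50 = 4.343 d
Unit 2 (medium sand): v = 13.7×0.015/0.30 = 0.6850 m/d, t = 228/0.6850 = 332.8 d
t(medium sand) / t(fractured limestone) = 332.8/4.343 = 76.6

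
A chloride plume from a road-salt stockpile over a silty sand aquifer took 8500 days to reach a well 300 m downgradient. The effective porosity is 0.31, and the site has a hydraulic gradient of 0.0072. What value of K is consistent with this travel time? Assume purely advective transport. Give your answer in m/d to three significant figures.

v = L / t = 300 / 8500 = 0.03529 m/d
K = v · n / i = 0.03529 × 0.31 / 0.0072 = 1.52 m/d

1.52 m/d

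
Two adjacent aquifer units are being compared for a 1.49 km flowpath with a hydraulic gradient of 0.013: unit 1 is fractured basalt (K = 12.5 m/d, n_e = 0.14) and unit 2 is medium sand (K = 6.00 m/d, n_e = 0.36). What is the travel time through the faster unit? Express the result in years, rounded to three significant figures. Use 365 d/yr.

3.52 years

Unit 1 (fractured basalt): v = 12.5×0.013/0.14 = 1.161 m/d, t = 1490/1.161 = 1284 d
Unit 2 (medium sand): v = 6.00×0.013/0.36 = 0.2167 m/d, t = 1490/0.2167 = 6877 d
Faster: 1284 d / 365 = 3.52 yr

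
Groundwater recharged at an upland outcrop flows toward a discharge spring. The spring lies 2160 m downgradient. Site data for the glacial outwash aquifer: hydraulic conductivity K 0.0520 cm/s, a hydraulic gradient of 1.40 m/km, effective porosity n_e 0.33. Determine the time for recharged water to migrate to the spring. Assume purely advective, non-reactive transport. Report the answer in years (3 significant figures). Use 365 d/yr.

31.0 years

K = 0.0520 cm/s × 864 = 44.93 m/d
Darcy flux q = K·i = 44.93 × 0.0014 = 0.06290 m/d
Seepage velocity v = q / n = 0.06290 / 0.33 = 0.1906 m/d
t = L / v = 2160 / 0.1906 = 11330 d
   = 11330 / 365 = 31.0 yr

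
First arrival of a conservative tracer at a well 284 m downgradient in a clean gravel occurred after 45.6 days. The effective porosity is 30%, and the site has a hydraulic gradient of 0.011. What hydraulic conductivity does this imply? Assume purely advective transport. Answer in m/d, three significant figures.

170 m/d

v = L / t = 284 / 45.6 = 6.228 m/d
K = v · n / i = 6.228 × 0.30 / 0.011 = 170 m/d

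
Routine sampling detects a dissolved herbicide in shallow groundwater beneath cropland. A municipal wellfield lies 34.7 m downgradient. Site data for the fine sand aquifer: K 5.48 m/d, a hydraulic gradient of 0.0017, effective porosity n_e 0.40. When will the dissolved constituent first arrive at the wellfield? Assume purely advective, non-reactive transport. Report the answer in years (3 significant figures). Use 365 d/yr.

q = Ki = 5.48 × 0.0017 = 0.009316 m/d
Seepage velocity v = q / n = 0.009316 / 0.40 = 0.02329 m/d
t = L / v = 34.7 / 0.02329 = 1490 d
   = 1490 / 365 = 4.08 yr

4.08 years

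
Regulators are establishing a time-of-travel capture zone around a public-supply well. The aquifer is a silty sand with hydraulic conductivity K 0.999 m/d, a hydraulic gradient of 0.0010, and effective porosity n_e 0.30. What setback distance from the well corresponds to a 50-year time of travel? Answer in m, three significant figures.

q = Ki = 0.999 × 0.0010 = 9.990e-4 m/d
v = Ki/n = 0.999·0.0010/0.30 = 0.003330 m/d
T = 50 yr × 365 = 18250 d
L = v × T = 0.003330 × 18250 = 60.77 m

60.8 m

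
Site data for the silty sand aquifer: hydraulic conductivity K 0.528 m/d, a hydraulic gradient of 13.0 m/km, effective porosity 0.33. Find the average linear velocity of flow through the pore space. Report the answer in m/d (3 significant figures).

0.0208 m/d

q = Ki = 0.528 × 0.013 = 0.006864 m/d
v_s = q/n_e = 0.006864/0.33 = 0.02080 m/d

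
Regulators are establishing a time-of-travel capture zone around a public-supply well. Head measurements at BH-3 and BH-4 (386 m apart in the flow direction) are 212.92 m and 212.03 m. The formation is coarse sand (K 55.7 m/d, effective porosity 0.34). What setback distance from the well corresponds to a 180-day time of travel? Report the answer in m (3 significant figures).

68.0 m

Hydraulic gradient i = (212.92 − 212.03) / 386 = 0.89 / 386 = 0.002306
Specific discharge q = 55.7 × 0.002306 = 0.1284 m/d
Average linear velocity = 0.1284 / 0.34 = 0.3777 m/d
L = v × T = 0.3777 × 180 = 67.99 m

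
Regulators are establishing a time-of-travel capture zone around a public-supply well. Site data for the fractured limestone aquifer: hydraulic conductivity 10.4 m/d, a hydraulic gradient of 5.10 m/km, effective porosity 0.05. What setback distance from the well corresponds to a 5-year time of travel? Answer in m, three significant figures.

Specific discharge q = 10.4 × 0.0051 = 0.05304 m/d
Seepage velocity v = q / n = 0.05304 / 0.05 = 1.061 m/d
T = 5 yr × 365 = 1825 d
L = v × T = 1.061 × 1825 = 1936 m

1940 m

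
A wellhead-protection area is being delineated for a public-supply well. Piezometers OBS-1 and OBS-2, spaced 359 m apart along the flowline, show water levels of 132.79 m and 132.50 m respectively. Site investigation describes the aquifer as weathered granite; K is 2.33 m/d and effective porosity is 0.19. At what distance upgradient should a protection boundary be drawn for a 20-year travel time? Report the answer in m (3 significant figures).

Hydraulic gradient i = (132.79 − 132.50) / 359 = 0.29 / 359 = 8.078e-4
Specific discharge q = 2.33 × 8.078e-4 = 0.001882 m/d
v = Ki/n = 2.33·8.078e-4/0.19 = 0.009906 m/d
T = 20 yr × 365 = 7300 d
L = v × T = 0.009906 × 7300 = 72.32 m

72.3 m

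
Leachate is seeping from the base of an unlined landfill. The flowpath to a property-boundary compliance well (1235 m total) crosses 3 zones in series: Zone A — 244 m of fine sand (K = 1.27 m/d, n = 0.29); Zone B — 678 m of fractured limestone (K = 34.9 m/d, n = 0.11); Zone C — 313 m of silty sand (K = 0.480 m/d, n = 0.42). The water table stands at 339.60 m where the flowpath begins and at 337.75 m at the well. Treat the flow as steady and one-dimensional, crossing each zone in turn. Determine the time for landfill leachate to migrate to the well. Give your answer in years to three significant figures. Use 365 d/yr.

Total head drop ΔH = 339.60 − 337.75 = 1.85 m
Continuity: the same q passes through each zone, so ΔH = q·Σ(L_j/K_j) — the zones act as resistances in series.
Σ(L/K) = 244/1.27 + 678/34.9 + 313/0.480 = 192.1 + 19.43 + 652.1 = 863.6 d
q = ΔH / Σ(L/K) = 1.85 / 863.6 = 0.002142 m/d (same in every zone)
Zone A: v = q/n = 0.002142/0.29 = 0.007387 m/d → t_A = 244/0.007387 = 33030 d
Zone B: v = q/n = 0.002142/0.11 = 0.01947 m/d → t_B = 678/0.01947 = 34820 d
Zone C: v = q/n = 0.002142/0.42 = 0.005100 m/d → t_C = 313/0.005100 = 61370 d
Total t = 33030 + 34820 + 61370 = 129200 d
   = 129200 / 365 = 354 yr

354 years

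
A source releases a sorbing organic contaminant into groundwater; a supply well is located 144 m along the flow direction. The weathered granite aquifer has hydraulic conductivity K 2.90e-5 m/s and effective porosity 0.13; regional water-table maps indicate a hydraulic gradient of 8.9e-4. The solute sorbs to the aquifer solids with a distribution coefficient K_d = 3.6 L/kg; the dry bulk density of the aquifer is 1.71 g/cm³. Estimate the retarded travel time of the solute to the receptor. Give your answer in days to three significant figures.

406000 days

K = 2.90e-5 m/s × 86400 s/d = 2.506 m/d
Specific discharge q = 2.506 × 8.9e-4 = 0.002230 m/d
v_s = q/n_e = 0.002230/0.13 = 0.01715 m/d
Retardation R = 1 + ρ_b·K_d/n = 1 + 1.71×3.6/0.13 = 48.35
Contaminant velocity v_c = v/R = 0.01715/48.35 = 3.548e-4 m/d
t = L/v_c = 144/3.548e-4 = 405900 d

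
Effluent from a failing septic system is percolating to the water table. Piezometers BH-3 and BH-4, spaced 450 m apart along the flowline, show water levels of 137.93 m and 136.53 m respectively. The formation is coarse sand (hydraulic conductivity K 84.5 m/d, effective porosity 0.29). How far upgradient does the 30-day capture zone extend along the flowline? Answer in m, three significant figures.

Hydraulic gradient i = (137.93 − 136.53) / 450 = 1.40 / 450 = 0.003111
Specific discharge q = 84.5 × 0.003111 = 0.2629 m/d
v = Ki/n = 84.5·0.003111/0.29 = 0.9065 m/d
L = v × T = 0.9065 × 30 = 27.20 m

27.2 m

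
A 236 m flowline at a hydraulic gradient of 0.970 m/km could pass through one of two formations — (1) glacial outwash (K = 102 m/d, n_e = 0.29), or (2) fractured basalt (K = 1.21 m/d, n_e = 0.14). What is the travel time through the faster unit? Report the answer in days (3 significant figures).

692 days

Unit 1 (glacial outwash): v = 102×9.7e-4/0.29 = 0.3412 m/d, t = 236/0.3412 = 691.7 d
Unit 2 (fractured basalt): v = 1.21×9.7e-4/0.14 = 0.008384 m/d, t = 236/0.008384 = 28150 d
Faster unit: t = 692 d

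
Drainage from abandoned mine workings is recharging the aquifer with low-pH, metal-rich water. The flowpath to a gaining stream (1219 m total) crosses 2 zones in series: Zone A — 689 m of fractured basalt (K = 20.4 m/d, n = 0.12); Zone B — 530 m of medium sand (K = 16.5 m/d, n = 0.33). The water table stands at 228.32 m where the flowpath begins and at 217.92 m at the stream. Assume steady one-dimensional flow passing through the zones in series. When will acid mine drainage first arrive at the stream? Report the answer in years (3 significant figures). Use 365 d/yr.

Total head drop ΔH = 228.32 − 217.92 = 10.40 m
Continuity: the same q passes through each zone, so ΔH = q·Σ(L_j/K_j) — the zones act as resistances in series.
Σ(L/K) = 689/20.4 + 530/16.5 = 33.77 + 32.12 = 65.90 d
q = ΔH / Σ(L/K) = 10.40 / 65.90 = 0.1578 m/d (same in every zone)
Zone A: v = q/n = 0.1578/0.12 = 1.315 m/d → t_A = 689/1.315 = 523.9 d
Zone B: v = q/n = 0.1578/0.33 = 0.4783 m/d → t_B = 530/0.4783 = 1108 d
Total t = 523.9 + 1108 = 1632 d
   = 1632 / 365 = 4.47 yr

4.47 years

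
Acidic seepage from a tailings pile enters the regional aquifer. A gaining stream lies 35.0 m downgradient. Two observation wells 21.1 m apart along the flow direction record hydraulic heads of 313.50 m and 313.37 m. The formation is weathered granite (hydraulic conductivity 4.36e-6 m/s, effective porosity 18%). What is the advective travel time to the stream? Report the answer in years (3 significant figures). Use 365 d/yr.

7.44 years

Hydraulic gradient i = (313.50 − 313.37) / 21.1 = 0.13 / 21.1 = 0.006161
K = 4.36e-6 m/s × 86400 s/d = 0.3767 m/d
Darcy flux q = K·i = 0.3767 × 0.006161 = 0.002321 m/d
v = Ki/n = 0.3767·0.006161/0.18 = 0.01289 m/d
t = L / v = 35.0 / 0.01289 = 2714 d
   = 2714 / 365 = 7.44 yr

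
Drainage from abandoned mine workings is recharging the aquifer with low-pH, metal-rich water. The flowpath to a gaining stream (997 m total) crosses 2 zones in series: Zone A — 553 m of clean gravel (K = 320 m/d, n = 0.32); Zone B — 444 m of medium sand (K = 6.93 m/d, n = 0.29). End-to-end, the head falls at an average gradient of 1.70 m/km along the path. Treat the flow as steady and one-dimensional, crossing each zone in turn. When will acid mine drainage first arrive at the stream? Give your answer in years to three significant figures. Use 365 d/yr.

For zones in series the flux q is common to all zones; the equivalent conductivity is the harmonic (thickness-weighted) mean, K_eq = L_total / Σ(L_j/K_j).
Σ(L/K) = 553/320 + 444/6.93 = 1.728 + 64.07 = 65.80 d
K_eq = L_total / Σ(L/K) = 997 / 65.80 = 15.15 m/d
q = K_eq · i = 15.15 × 0.0017 = 0.02576 m/d (same in every zone)
Zone A: v = q/n = 0.02576/0.32 = 0.08050 m/d → t_A = 553/0.08050 = 6870 d
Zone B: v = q/n = 0.02576/0.29 = 0.08883 m/d → t_B = 444/0.08883 = 4999 d
Total t = 6870 + 4999 = 11870 d
   = 11870 / 365 = 32.5 yr

32.5 years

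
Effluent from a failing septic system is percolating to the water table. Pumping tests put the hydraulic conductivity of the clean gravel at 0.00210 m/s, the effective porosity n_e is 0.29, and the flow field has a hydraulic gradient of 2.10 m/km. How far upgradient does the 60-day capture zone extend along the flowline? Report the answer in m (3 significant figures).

78.8 m

K = 0.00210 m/s × 86400 s/d = 181.4 m/d
Specific discharge q = 181.4 × 0.0021 = 0.3810 m/d
v_s = q/n_e = 0.3810/0.29 = 1.314 m/d
L = v × T = 1.314 × 60 = 78.83 m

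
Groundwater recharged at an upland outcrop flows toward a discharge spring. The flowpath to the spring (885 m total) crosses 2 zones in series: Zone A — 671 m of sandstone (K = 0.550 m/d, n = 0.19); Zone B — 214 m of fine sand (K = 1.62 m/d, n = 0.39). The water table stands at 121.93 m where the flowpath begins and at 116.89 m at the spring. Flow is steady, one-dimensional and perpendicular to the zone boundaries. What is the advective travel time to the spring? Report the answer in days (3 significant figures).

Total head drop ΔH = 121.93 − 116.89 = 5.04 m
Steady 1-D flow in series ⇒ the Darcy flux q is identical in every zone and the zone head losses add (resistances L/K in series).
Σ(L/K) = 671/0.550 + 214/1.62 = 1220 + 132.1 = 1352 d
q = ΔH / Σ(L/K) = 5.04 / 1352 = 0.003728 m/d (same in every zone)
Zone A: v = q/n = 0.003728/0.19 = 0.01962 m/d → t_A = 671/0.01962 = 34200 d
Zone B: v = q/n = 0.003728/0.39 = 0.009558 m/d → t_B = 214/0.009558 = 22390 d
Total t = 34200 + 22390 = 56590 d

56600 days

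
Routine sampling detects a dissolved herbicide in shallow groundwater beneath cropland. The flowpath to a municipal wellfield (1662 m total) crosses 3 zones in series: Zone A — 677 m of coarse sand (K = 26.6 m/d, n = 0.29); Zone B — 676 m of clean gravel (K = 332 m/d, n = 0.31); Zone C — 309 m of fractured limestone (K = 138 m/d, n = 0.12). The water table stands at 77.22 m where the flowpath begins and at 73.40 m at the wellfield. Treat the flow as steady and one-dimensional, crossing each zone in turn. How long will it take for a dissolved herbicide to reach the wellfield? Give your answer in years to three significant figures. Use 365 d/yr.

9.44 years

Total head drop ΔH = 77.22 − 73.40 = 3.82 m
Steady 1-D flow in series ⇒ the Darcy flux q is identical in every zone and the zone head losses add (resistances L/K in series).
Σ(L/K) = 677/26.6 + 676/332 + 309/138 = 25.45 + 2.036 + 2.239 = 29.73 d
q = ΔH / Σ(L/K) = 3.82 / 29.73 = 0.1285 m/d (same in every zone)
Zone A: v = q/n = 0.1285/0.29 = 0.4431 m/d → t_A = 677/0.4431 = 1528 d
Zone B: v = q/n = 0.1285/0.31 = 0.4145 m/d → t_B = 676/0.4145 = 1631 d
Zone C: v = q/n = 0.1285/0.12 = 1.071 m/d → t_C = 309/1.071 = 288.5 d
Total t = 1528 + 1631 + 288.5 = 3447 d
   = 3447 / 365 = 9.44 yr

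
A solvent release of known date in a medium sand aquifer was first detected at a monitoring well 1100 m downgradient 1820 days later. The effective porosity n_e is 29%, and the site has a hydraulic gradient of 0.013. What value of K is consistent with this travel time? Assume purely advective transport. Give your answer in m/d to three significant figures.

13.5 m/d

v = L / t = 1100 / 1820 = 0.6044 m/d
K = v · n / i = 0.6044 × 0.29 / 0.013 = 13.5 m/d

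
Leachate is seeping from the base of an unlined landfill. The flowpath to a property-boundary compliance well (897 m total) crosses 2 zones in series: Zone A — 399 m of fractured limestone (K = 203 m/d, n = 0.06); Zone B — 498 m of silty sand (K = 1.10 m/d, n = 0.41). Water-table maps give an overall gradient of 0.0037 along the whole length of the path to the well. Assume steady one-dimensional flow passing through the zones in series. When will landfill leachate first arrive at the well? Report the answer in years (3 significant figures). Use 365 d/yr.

85.6 years

Continuity: the same q passes through each zone, so ΔH = q·Σ(L_j/K_j) — the zones act as resistances in series.
Σ(L/K) = 399/203 + 498/1.10 = 1.966 + 452.7 = 454.7 d
K_eq = L_total / Σ(L/K) = 897 / 454.7 = 1.973 m/d
q = K_eq · i = 1.973 × 0.0037 = 0.007299 m/d (same in every zone)
Zone A: v = q/n = 0.007299/0.06 = 0.1217 m/d → t_A = 399/0.1217 = 3280 d
Zone B: v = q/n = 0.007299/0.41 = 0.01780 m/d → t_B = 498/0.01780 = 27970 d
Total t = 3280 + 27970 = 31250 d
   = 31250 / 365 = 85.6 yr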